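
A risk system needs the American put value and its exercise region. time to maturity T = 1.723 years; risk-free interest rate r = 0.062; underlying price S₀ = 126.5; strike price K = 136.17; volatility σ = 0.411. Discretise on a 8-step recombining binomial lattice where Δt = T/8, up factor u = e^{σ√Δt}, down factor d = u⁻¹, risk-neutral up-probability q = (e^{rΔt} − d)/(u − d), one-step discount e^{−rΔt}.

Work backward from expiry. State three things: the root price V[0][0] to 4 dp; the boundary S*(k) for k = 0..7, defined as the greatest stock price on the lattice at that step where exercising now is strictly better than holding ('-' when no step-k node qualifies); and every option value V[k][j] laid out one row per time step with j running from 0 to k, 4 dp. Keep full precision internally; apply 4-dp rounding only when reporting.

Δt=0.21538, u=1.21014, d=0.82635, q=0.48749, disc=e^(-rΔt)=0.98674
k=8 terminal: V=max(K-S,0) → 108.6660 95.8919 77.1848 49.7893 9.6700 0.0000 0.0000 0.0000 0.0000
k=7: j=0 S=33.2838 intr=102.8862 cont=101.0800 V=102.8862[EX]; j=1 S=48.7423 intr=87.4277 cont=85.6215 V=87.4277[EX]; j=2 S=71.3805 intr=64.7895 cont=62.9832 V=64.7895[EX]; j=3 S=104.5331 intr=31.6369 cont=29.8307 V=31.6369[EX]; j=4 S=153.0832 intr=0.0000 cont=4.8903 V=4.8903[hold]; j=5 S=224.1822 intr=0.0000 cont=0.0000 V=0.0000[hold]; j=6 S=328.3031 intr=0.0000 cont=0.0000 V=0.0000[hold]; j=7 S=480.7826 intr=0.0000 cont=0.0000 V=0.0000[hold]  S*(7)=104.5331
k=6: j=0 S=40.2781 intr=95.8919 cont=94.0857 V=95.8919[EX]; j=1 S=58.9852 intr=77.1848 cont=75.3786 V=77.1848[EX]; j=2 S=86.3807 intr=49.7893 cont=47.9831 V=49.7893[EX]; j=3 S=126.5000 intr=9.6700 cont=18.3516 V=18.3516[hold]; j=4 S=185.2526 intr=0.0000 cont=2.4731 V=2.4731[hold]; j=5 S=271.2927 intr=0.0000 cont=0.0000 V=0.0000[hold]; j=6 S=397.2939 intr=0.0000 cont=0.0000 V=0.0000[hold]  S*(6)=86.3807
k=5: j=0 S=48.7423 intr=87.4277 cont=85.6215 V=87.4277[EX]; j=1 S=71.3805 intr=64.7895 cont=62.9832 V=64.7895[EX]; j=2 S=104.5331 intr=31.6369 cont=34.0068 V=34.0068[hold]; j=3 S=153.0832 intr=0.0000 cont=10.4703 V=10.4703[hold]; j=4 S=224.1822 intr=0.0000 cont=1.2507 V=1.2507[hold]; j=5 S=328.3031 intr=0.0000 cont=0.0000 V=0.0000[hold]  S*(5)=71.3805
k=4: j=0 S=58.9852 intr=77.1848 cont=75.3786 V=77.1848[EX]; j=1 S=86.3807 intr=49.7893 cont=49.1230 V=49.7893[EX]; j=2 S=126.5000 intr=9.6700 cont=22.2342 V=22.2342[hold]; j=3 S=185.2526 intr=0.0000 cont=5.8966 V=5.8966[hold]; j=4 S=271.2927 intr=0.0000 cont=0.6325 V=0.6325[hold]  S*(4)=86.3807
k=3: j=0 S=71.3805 intr=64.7895 cont=62.9832 V=64.7895[EX]; j=1 S=104.5331 intr=31.6369 cont=35.8743 V=35.8743[hold]; j=2 S=153.0832 intr=0.0000 cont=14.0806 V=14.0806[hold]; j=3 S=224.1822 intr=0.0000 cont=3.2863 V=3.2863[hold]  S*(3)=71.3805
k=2: j=0 S=86.3807 intr=49.7893 cont=50.0213 V=50.0213[hold]; j=1 S=126.5000 intr=9.6700 cont=24.9153 V=24.9153[hold]; j=2 S=185.2526 intr=0.0000 cont=8.7015 V=8.7015[hold]  S*(2)=-
k=1: j=0 S=104.5331 intr=31.6369 cont=37.2813 V=37.2813[hold]; j=1 S=153.0832 intr=0.0000 cont=16.7857 V=16.7857[hold]  S*(1)=-
k=0: j=0 S=126.5000 intr=9.6700 cont=26.9280 V=26.9280[hold]  S*(0)=-

price = 26.9280
boundary = - - - 71.3805 86.3807 71.3805 86.3807 104.5331
tree:
26.9280
37.2813 16.7857
50.0213 24.9153 8.7015
64.7895 35.8743 14.0806 3.2863
77.1848 49.7893 22.2342 5.8966 0.6325
87.4277 64.7895 34.0068 10.4703 1.2507 0.0000
95.8919 77.1848 49.7893 18.3516 2.4731 0.0000 0.0000
102.8862 87.4277 64.7895 31.6369 4.8903 0.0000 0.0000 0.0000
108.6660 95.8919 77.1848 49.7893 9.6700 0.0000 0.0000 0.0000 0.0000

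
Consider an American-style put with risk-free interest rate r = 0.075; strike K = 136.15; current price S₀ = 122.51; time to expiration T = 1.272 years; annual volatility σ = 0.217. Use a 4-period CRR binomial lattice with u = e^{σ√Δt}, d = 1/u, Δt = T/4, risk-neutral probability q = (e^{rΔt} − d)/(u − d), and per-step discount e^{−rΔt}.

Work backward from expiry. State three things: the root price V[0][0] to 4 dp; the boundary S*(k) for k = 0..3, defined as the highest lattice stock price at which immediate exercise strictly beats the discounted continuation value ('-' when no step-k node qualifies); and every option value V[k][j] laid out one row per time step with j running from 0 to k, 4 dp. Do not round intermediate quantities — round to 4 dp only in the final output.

Δt=0.31800, u=1.13017, d=0.88482, q=0.56782, disc=e^(-rΔt)=0.97643
k=4 terminal: V=max(K-S,0) → 61.0580 40.2358 13.6400 0.0000 0.0000
k=3: j=0 S=84.8669 intr=51.2831 cont=48.0743 V=51.2831[EX]; j=1 S=108.3995 intr=27.7505 cont=24.5418 V=27.7505[EX]; j=2 S=138.4573 intr=0.0000 cont=5.7560 V=5.7560[hold]; j=3 S=176.8499 intr=0.0000 cont=0.0000 V=0.0000[hold]  S*(3)=108.3995
k=2: j=0 S=95.9142 intr=40.2358 cont=37.0271 V=40.2358[EX]; j=1 S=122.5100 intr=13.6400 cont=14.9019 V=14.9019[hold]; j=2 S=156.4805 intr=0.0000 cont=2.4290 V=2.4290[hold]  S*(2)=95.9142
k=1: j=0 S=108.3995 intr=27.7505 cont=25.2414 V=27.7505[EX]; j=1 S=138.4573 intr=0.0000 cont=7.6352 V=7.6352[hold]  S*(1)=108.3995
k=0: j=0 S=122.5100 intr=13.6400 cont=15.9438 V=15.9438[hold]  S*(0)=-

price = 15.9438
boundary = - 108.3995 95.9142 108.3995
tree:
15.9438
27.7505 7.6352
40.2358 14.9019 2.4290
51.2831 27.7505 5.7560 0.0000
61.0580 40.2358 13.6400 0.0000 0.0000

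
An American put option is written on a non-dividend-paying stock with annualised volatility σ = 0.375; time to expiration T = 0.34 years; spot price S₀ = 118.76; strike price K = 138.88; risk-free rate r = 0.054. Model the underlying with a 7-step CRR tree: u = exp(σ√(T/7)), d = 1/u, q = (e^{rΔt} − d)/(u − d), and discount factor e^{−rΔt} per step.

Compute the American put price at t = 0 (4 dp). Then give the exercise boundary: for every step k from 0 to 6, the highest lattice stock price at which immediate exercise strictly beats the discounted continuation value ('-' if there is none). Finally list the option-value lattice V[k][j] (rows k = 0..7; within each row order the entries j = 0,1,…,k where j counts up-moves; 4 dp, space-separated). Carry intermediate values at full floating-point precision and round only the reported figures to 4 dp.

params: Δt=0.04857 u=1.08616 d=0.92068 q=0.49522 e^(-rΔt)=0.99738
t_7 payoffs: 72.2881 60.3190 46.1987 29.5404 9.8880 0.0000 0.0000 0.0000
t_6: node(6,0) S=72.3293 payoff=66.5507 vs cont=66.1870 → 66.5507 [stop]  node(6,1) S=85.3295 payoff=53.5505 vs cont=53.1867 → 53.5505 [stop]  node(6,2) S=100.6665 payoff=38.2135 vs cont=37.8498 → 38.2135 [stop]  node(6,3) S=118.7600 payoff=20.1200 vs cont=19.7562 → 20.1200 [stop]  node(6,4) S=140.1056 payoff=0.0000 vs cont=4.9782 → 4.9782 [wait]  node(6,5) S=165.2879 payoff=0.0000 vs cont=0.0000 → 0.0000 [wait]  node(6,6) S=194.9963 payoff=0.0000 vs cont=0.0000 → 0.0000 [wait]  ⇒ S*(6)=118.7600
t_5: node(5,0) S=78.5610 payoff=60.3190 vs cont=59.9553 → 60.3190 [stop]  node(5,1) S=92.6813 payoff=46.1987 vs cont=45.8349 → 46.1987 [stop]  node(5,2) S=109.3396 payoff=29.5404 vs cont=29.1766 → 29.5404 [stop]  node(5,3) S=128.9920 payoff=9.8880 vs cont=12.5884 → 12.5884 [wait]  node(5,4) S=152.1767 payoff=0.0000 vs cont=2.5063 → 2.5063 [wait]  node(5,5) S=179.5286 payoff=0.0000 vs cont=0.0000 → 0.0000 [wait]  ⇒ S*(5)=109.3396
t_4: node(4,0) S=85.3295 payoff=53.5505 vs cont=53.1867 → 53.5505 [stop]  node(4,1) S=100.6665 payoff=38.2135 vs cont=37.8498 → 38.2135 [stop]  node(4,2) S=118.7600 payoff=20.1200 vs cont=21.0900 → 21.0900 [wait]  node(4,3) S=140.1056 payoff=0.0000 vs cont=7.5756 → 7.5756 [wait]  node(4,4) S=165.2879 payoff=0.0000 vs cont=1.2618 → 1.2618 [wait]  ⇒ S*(4)=100.6665
t_3: node(3,0) S=92.6813 payoff=46.1987 vs cont=45.8349 → 46.1987 [stop]  node(3,1) S=109.3396 payoff=29.5404 vs cont=29.6557 → 29.6557 [wait]  node(3,2) S=128.9920 payoff=9.8880 vs cont=14.3597 → 14.3597 [wait]  node(3,3) S=152.1767 payoff=0.0000 vs cont=4.4372 → 4.4372 [wait]  ⇒ S*(3)=92.6813
t_2: node(2,0) S=100.6665 payoff=38.2135 vs cont=37.9067 → 38.2135 [stop]  node(2,1) S=118.7600 payoff=20.1200 vs cont=22.0230 → 22.0230 [wait]  node(2,2) S=140.1056 payoff=0.0000 vs cont=9.4211 → 9.4211 [wait]  ⇒ S*(2)=100.6665
t_1: node(1,0) S=109.3396 payoff=29.5404 vs cont=30.1165 → 30.1165 [wait]  node(1,1) S=128.9920 payoff=9.8880 vs cont=15.7409 → 15.7409 [wait]  ⇒ S*(1)=-
t_0: node(0,0) S=118.7600 payoff=20.1200 vs cont=22.9372 → 22.9372 [wait]  ⇒ S*(0)=-

price = 22.9372
boundary = - - 100.6665 92.6813 100.6665 109.3396 118.7600
tree:
22.9372
30.1165 15.7409
38.2135 22.0230 9.4211
46.1987 29.6557 14.3597 4.4372
53.5505 38.2135 21.0900 7.5756 1.2618
60.3190 46.1987 29.5404 12.5884 2.5063 0.0000
66.5507 53.5505 38.2135 20.1200 4.9782 0.0000 0.0000
72.2881 60.3190 46.1987 29.5404 9.8880 0.0000 0.0000 0.0000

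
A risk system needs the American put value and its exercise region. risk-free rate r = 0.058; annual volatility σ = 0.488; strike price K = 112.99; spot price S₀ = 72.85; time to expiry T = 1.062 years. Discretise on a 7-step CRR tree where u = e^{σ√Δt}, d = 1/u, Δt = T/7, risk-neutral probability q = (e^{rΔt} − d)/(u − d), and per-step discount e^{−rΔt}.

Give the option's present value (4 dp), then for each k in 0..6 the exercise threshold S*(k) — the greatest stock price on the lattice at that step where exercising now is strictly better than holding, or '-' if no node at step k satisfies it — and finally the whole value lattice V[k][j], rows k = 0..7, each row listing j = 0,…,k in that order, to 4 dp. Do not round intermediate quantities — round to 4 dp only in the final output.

price = 41.9336
boundary = - 60.2392 49.8115 60.2392 72.8500 60.2392 72.8500
tree:
41.9336
52.7508 30.7920
63.1785 41.0702 20.0371
71.8012 52.7508 28.9610 10.5750
78.9312 63.1785 40.1400 17.1796 3.4931
84.8270 71.8012 52.7508 26.9591 6.7216 0.0000
89.7022 78.9312 63.1785 40.1400 12.9343 0.0000 0.0000
93.7334 84.8270 71.8012 52.7508 24.8892 0.0000 0.0000 0.0000

Δt=0.15171  u=1.20934  d=0.82689  q=0.47573  discount=0.99124
step 7 (expiry): payoffs max(K−S,0) = 93.7334 84.8270 71.8012 52.7508 24.8892 0.0000 0.0000 0.0000
step 6: (k=6,j=0): S=23.2878, (K−S)⁺=89.7022, hold=88.7123 ⇒ V=89.7022 exercise | (k=6,j=1): S=34.0588, (K−S)⁺=78.9312, hold=77.9413 ⇒ V=78.9312 exercise | (k=6,j=2): S=49.8115, (K−S)⁺=63.1785, hold=62.1886 ⇒ V=63.1785 exercise | (k=6,j=3): S=72.8500, (K−S)⁺=40.1400, hold=39.1501 ⇒ V=40.1400 exercise | (k=6,j=4): S=106.5442, (K−S)⁺=6.4458, hold=12.9343 ⇒ V=12.9343 continue | (k=6,j=5): S=155.8224, (K−S)⁺=0.0000, hold=0.0000 ⇒ V=0.0000 continue | (k=6,j=6): S=227.8924, (K−S)⁺=0.0000, hold=0.0000 ⇒ V=0.0000 continue  boundary S*=72.8500
step 5: (k=5,j=0): S=28.1630, (K−S)⁺=84.8270, hold=83.8371 ⇒ V=84.8270 exercise | (k=5,j=1): S=41.1888, (K−S)⁺=71.8012, hold=70.8113 ⇒ V=71.8012 exercise | (k=5,j=2): S=60.2392, (K−S)⁺=52.7508, hold=51.7609 ⇒ V=52.7508 exercise | (k=5,j=3): S=88.1008, (K−S)⁺=24.8892, hold=26.9591 ⇒ V=26.9591 continue | (k=5,j=4): S=128.8486, (K−S)⁺=0.0000, hold=6.7216 ⇒ V=6.7216 continue | (k=5,j=5): S=188.4429, (K−S)⁺=0.0000, hold=0.0000 ⇒ V=0.0000 continue  boundary S*=60.2392
step 4: (k=4,j=0): S=34.0588, (K−S)⁺=78.9312, hold=77.9413 ⇒ V=78.9312 exercise | (k=4,j=1): S=49.8115, (K−S)⁺=63.1785, hold=62.1886 ⇒ V=63.1785 exercise | (k=4,j=2): S=72.8500, (K−S)⁺=40.1400, hold=40.1262 ⇒ V=40.1400 exercise | (k=4,j=3): S=106.5442, (K−S)⁺=6.4458, hold=17.1796 ⇒ V=17.1796 continue | (k=4,j=4): S=155.8224, (K−S)⁺=0.0000, hold=3.4931 ⇒ V=3.4931 continue  boundary S*=72.8500
step 3: (k=3,j=0): S=41.1888, (K−S)⁺=71.8012, hold=70.8113 ⇒ V=71.8012 exercise | (k=3,j=1): S=60.2392, (K−S)⁺=52.7508, hold=51.7609 ⇒ V=52.7508 exercise | (k=3,j=2): S=88.1008, (K−S)⁺=24.8892, hold=28.9610 ⇒ V=28.9610 continue | (k=3,j=3): S=128.8486, (K−S)⁺=0.0000, hold=10.5750 ⇒ V=10.5750 continue  boundary S*=60.2392
step 2: (k=2,j=0): S=49.8115, (K−S)⁺=63.1785, hold=62.1886 ⇒ V=63.1785 exercise | (k=2,j=1): S=72.8500, (K−S)⁺=40.1400, hold=41.0702 ⇒ V=41.0702 continue | (k=2,j=2): S=106.5442, (K−S)⁺=6.4458, hold=20.0371 ⇒ V=20.0371 continue  boundary S*=49.8115
step 1: (k=1,j=0): S=60.2392, (K−S)⁺=52.7508, hold=52.1995 ⇒ V=52.7508 exercise | (k=1,j=1): S=88.1008, (K−S)⁺=24.8892, hold=30.7920 ⇒ V=30.7920 continue  boundary S*=60.2392
step 0: (k=0,j=0): S=72.8500, (K−S)⁺=40.1400, hold=41.9336 ⇒ V=41.9336 continue  boundary S*=-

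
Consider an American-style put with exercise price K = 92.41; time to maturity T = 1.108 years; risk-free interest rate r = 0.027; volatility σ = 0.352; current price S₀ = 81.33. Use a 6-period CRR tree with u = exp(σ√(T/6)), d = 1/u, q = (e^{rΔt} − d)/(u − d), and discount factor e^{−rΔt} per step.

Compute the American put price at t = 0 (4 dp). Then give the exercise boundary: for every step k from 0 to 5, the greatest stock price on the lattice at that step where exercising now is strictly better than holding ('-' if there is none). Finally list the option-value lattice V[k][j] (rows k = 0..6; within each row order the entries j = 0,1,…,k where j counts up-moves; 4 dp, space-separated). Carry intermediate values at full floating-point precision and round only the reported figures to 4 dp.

Δt=0.18467  u=1.16330  d=0.85962  q=0.47872  discount=0.99503
step 6 (expiry): payoffs max(K−S,0) = 59.5936 48.0003 32.3114 11.0800 0.0000 0.0000 0.0000
step 5: (k=5,j=0): S=38.1754, (K−S)⁺=54.2346, hold=53.7749 ⇒ V=54.2346 exercise | (k=5,j=1): S=51.6620, (K−S)⁺=40.7480, hold=40.2884 ⇒ V=40.7480 exercise | (k=5,j=2): S=69.9129, (K−S)⁺=22.4971, hold=22.0375 ⇒ V=22.4971 exercise | (k=5,j=3): S=94.6115, (K−S)⁺=0.0000, hold=5.7471 ⇒ V=5.7471 continue | (k=5,j=4): S=128.0356, (K−S)⁺=0.0000, hold=0.0000 ⇒ V=0.0000 continue | (k=5,j=5): S=173.2676, (K−S)⁺=0.0000, hold=0.0000 ⇒ V=0.0000 continue  boundary S*=69.9129
step 4: (k=4,j=0): S=44.4097, (K−S)⁺=48.0003, hold=47.5407 ⇒ V=48.0003 exercise | (k=4,j=1): S=60.0986, (K−S)⁺=32.3114, hold=31.8518 ⇒ V=32.3114 exercise | (k=4,j=2): S=81.3300, (K−S)⁺=11.0800, hold=14.4066 ⇒ V=14.4066 continue | (k=4,j=3): S=110.0620, (K−S)⁺=0.0000, hold=2.9810 ⇒ V=2.9810 continue | (k=4,j=4): S=148.9444, (K−S)⁺=0.0000, hold=0.0000 ⇒ V=0.0000 continue  boundary S*=60.0986
step 3: (k=3,j=0): S=51.6620, (K−S)⁺=40.7480, hold=40.2884 ⇒ V=40.7480 exercise | (k=3,j=1): S=69.9129, (K−S)⁺=22.4971, hold=23.6220 ⇒ V=23.6220 continue | (k=3,j=2): S=94.6115, (K−S)⁺=0.0000, hold=8.8925 ⇒ V=8.8925 continue | (k=3,j=3): S=128.0356, (K−S)⁺=0.0000, hold=1.5462 ⇒ V=1.5462 continue  boundary S*=51.6620
step 2: (k=2,j=0): S=60.0986, (K−S)⁺=32.3114, hold=32.3877 ⇒ V=32.3877 continue | (k=2,j=1): S=81.3300, (K−S)⁺=11.0800, hold=16.4884 ⇒ V=16.4884 continue | (k=2,j=2): S=110.0620, (K−S)⁺=0.0000, hold=5.3490 ⇒ V=5.3490 continue  boundary S*=-
step 1: (k=1,j=0): S=69.9129, (K−S)⁺=22.4971, hold=24.6532 ⇒ V=24.6532 continue | (k=1,j=1): S=94.6115, (K−S)⁺=0.0000, hold=11.1003 ⇒ V=11.1003 continue  boundary S*=-
step 0: (k=0,j=0): S=81.3300, (K−S)⁺=11.0800, hold=18.0749 ⇒ V=18.0749 continue  boundary S*=-

price = 18.0749
boundary = - - - 51.6620 60.0986 69.9129
tree:
18.0749
24.6532 11.1003
32.3877 16.4884 5.3490
40.7480 23.6220 8.8925 1.5462
48.0003 32.3114 14.4066 2.9810 0.0000
54.2346 40.7480 22.4971 5.7471 0.0000 0.0000
59.5936 48.0003 32.3114 11.0800 0.0000 0.0000 0.0000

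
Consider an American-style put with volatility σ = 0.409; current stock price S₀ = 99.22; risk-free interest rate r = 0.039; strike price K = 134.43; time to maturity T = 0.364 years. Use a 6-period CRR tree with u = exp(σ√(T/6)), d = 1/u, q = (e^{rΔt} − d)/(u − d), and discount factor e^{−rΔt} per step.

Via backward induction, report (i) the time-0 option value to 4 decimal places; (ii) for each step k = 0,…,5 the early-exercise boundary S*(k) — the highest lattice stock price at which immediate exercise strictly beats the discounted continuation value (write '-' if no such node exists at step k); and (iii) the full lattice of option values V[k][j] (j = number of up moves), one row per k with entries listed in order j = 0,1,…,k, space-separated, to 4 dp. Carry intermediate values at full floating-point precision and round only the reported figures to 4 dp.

price = 35.9384
boundary = - 89.7116 81.1145 89.7116 99.2200 109.7361
tree:
35.9384
44.7184 26.8488
53.3155 35.4058 17.9504
61.0888 44.7184 25.7516 9.8061
68.1172 53.3155 35.2100 15.8965 3.4273
74.4720 61.0888 44.7184 24.6939 6.6911 0.0000
80.2179 68.1172 53.3155 35.2100 13.0631 0.0000 0.0000

params: Δt=0.06067 u=1.10599 d=0.90417 q=0.48657 e^(-rΔt)=0.99764
t_6 payoffs: 80.2179 68.1172 53.3155 35.2100 13.0631 0.0000 0.0000
t_5: node(5,0) S=59.9580 payoff=74.4720 vs cont=74.1543 → 74.4720 [stop]  node(5,1) S=73.3412 payoff=61.0888 vs cont=60.7711 → 61.0888 [stop]  node(5,2) S=89.7116 payoff=44.7184 vs cont=44.4007 → 44.7184 [stop]  node(5,3) S=109.7361 payoff=24.6939 vs cont=24.3762 → 24.6939 [stop]  node(5,4) S=134.2303 payoff=0.1997 vs cont=6.6911 → 6.6911 [wait]  node(5,5) S=164.1918 payoff=0.0000 vs cont=0.0000 → 0.0000 [wait]  ⇒ S*(5)=109.7361
t_4: node(4,0) S=66.3128 payoff=68.1172 vs cont=67.7995 → 68.1172 [stop]  node(4,1) S=81.1145 payoff=53.3155 vs cont=52.9979 → 53.3155 [stop]  node(4,2) S=99.2200 payoff=35.2100 vs cont=34.8923 → 35.2100 [stop]  node(4,3) S=121.3669 payoff=13.0631 vs cont=15.8965 → 15.8965 [wait]  node(4,4) S=148.4571 payoff=0.0000 vs cont=3.4273 → 3.4273 [wait]  ⇒ S*(4)=99.2200
t_3: node(3,0) S=73.3412 payoff=61.0888 vs cont=60.7711 → 61.0888 [stop]  node(3,1) S=89.7116 payoff=44.7184 vs cont=44.4007 → 44.7184 [stop]  node(3,2) S=109.7361 payoff=24.6939 vs cont=25.7516 → 25.7516 [wait]  node(3,3) S=134.2303 payoff=0.1997 vs cont=9.8061 → 9.8061 [wait]  ⇒ S*(3)=89.7116
t_2: node(2,0) S=81.1145 payoff=53.3155 vs cont=52.9979 → 53.3155 [stop]  node(2,1) S=99.2200 payoff=35.2100 vs cont=35.4058 → 35.4058 [wait]  node(2,2) S=121.3669 payoff=13.0631 vs cont=17.9504 → 17.9504 [wait]  ⇒ S*(2)=81.1145
t_1: node(1,0) S=89.7116 payoff=44.7184 vs cont=44.4957 → 44.7184 [stop]  node(1,1) S=109.7361 payoff=24.6939 vs cont=26.8488 → 26.8488 [wait]  ⇒ S*(1)=89.7116
t_0: node(0,0) S=99.2200 payoff=35.2100 vs cont=35.9384 → 35.9384 [wait]  ⇒ S*(0)=-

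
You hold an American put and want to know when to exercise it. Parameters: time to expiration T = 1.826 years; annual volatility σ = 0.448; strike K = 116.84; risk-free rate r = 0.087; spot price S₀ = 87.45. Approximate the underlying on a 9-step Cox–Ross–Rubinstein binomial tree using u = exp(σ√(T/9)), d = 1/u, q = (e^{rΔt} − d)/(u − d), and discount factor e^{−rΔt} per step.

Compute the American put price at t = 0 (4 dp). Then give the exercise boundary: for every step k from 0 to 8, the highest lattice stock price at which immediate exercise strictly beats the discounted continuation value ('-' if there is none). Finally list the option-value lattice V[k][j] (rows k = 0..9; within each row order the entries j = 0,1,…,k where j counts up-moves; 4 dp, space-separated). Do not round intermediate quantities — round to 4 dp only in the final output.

price = 34.0849
boundary = - 71.4697 58.4096 71.4697 58.4096 71.4697 58.4096 71.4697 87.4500
tree:
34.0849
45.3703 23.7343
58.4304 33.3192 14.7552
69.1040 45.3703 22.1553 7.6940
77.8271 58.4304 32.2784 12.5669 2.9714
84.9561 69.1040 45.3703 20.0089 5.3839 0.6030
90.7825 77.8271 58.4304 30.8182 9.6389 1.2119 0.0000
95.5441 84.9561 69.1040 45.3703 16.9976 2.4355 0.0000 0.0000
99.4357 90.7825 77.8271 58.4304 29.3900 4.8946 0.0000 0.0000 0.0000
102.6161 95.5441 84.9561 69.1040 45.3703 9.8366 0.0000 0.0000 0.0000 0.0000

Δt=0.20289, u=1.22360, d=0.81726, q=0.49355, disc=e^(-rΔt)=0.98250
k=9 terminal: V=max(K-S,0) → 102.6161 95.5441 84.9561 69.1040 45.3703 9.8366 0.0000 0.0000 0.0000 0.0000
k=8: j=0 S=17.4043 intr=99.4357 cont=97.3914 V=99.4357[EX]; j=1 S=26.0575 intr=90.7825 cont=88.7382 V=90.7825[EX]; j=2 S=39.0129 intr=77.8271 cont=75.7828 V=77.8271[EX]; j=3 S=58.4096 intr=58.4304 cont=56.3861 V=58.4304[EX]; j=4 S=87.4500 intr=29.3900 cont=27.3457 V=29.3900[EX]; j=5 S=130.9289 intr=0.0000 cont=4.8946 V=4.8946[hold]; j=6 S=196.0248 intr=0.0000 cont=0.0000 V=0.0000[hold]; j=7 S=293.4855 intr=0.0000 cont=0.0000 V=0.0000[hold]; j=8 S=439.4022 intr=0.0000 cont=0.0000 V=0.0000[hold]  S*(8)=87.4500
k=7: j=0 S=21.2959 intr=95.5441 cont=93.4999 V=95.5441[EX]; j=1 S=31.8839 intr=84.9561 cont=82.9119 V=84.9561[EX]; j=2 S=47.7360 intr=69.1040 cont=67.0597 V=69.1040[EX]; j=3 S=71.4697 intr=45.3703 cont=43.3260 V=45.3703[EX]; j=4 S=107.0034 intr=9.8366 cont=16.9976 V=16.9976[hold]; j=5 S=160.2039 intr=0.0000 cont=2.4355 V=2.4355[hold]; j=6 S=239.8550 intr=0.0000 cont=0.0000 V=0.0000[hold]; j=7 S=359.1074 intr=0.0000 cont=0.0000 V=0.0000[hold]  S*(7)=71.4697
k=6: j=0 S=26.0575 intr=90.7825 cont=88.7382 V=90.7825[EX]; j=1 S=39.0129 intr=77.8271 cont=75.7828 V=77.8271[EX]; j=2 S=58.4096 intr=58.4304 cont=56.3861 V=58.4304[EX]; j=3 S=87.4500 intr=29.3900 cont=30.8182 V=30.8182[hold]; j=4 S=130.9289 intr=0.0000 cont=9.6389 V=9.6389[hold]; j=5 S=196.0248 intr=0.0000 cont=1.2119 V=1.2119[hold]; j=6 S=293.4855 intr=0.0000 cont=0.0000 V=0.0000[hold]  S*(6)=58.4096
k=5: j=0 S=31.8839 intr=84.9561 cont=82.9119 V=84.9561[EX]; j=1 S=47.7360 intr=69.1040 cont=67.0597 V=69.1040[EX]; j=2 S=71.4697 intr=45.3703 cont=44.0186 V=45.3703[EX]; j=3 S=107.0034 intr=9.8366 cont=20.0089 V=20.0089[hold]; j=4 S=160.2039 intr=0.0000 cont=5.3839 V=5.3839[hold]; j=5 S=239.8550 intr=0.0000 cont=0.6030 V=0.6030[hold]  S*(5)=71.4697
k=4: j=0 S=39.0129 intr=77.8271 cont=75.7828 V=77.8271[EX]; j=1 S=58.4096 intr=58.4304 cont=56.3861 V=58.4304[EX]; j=2 S=87.4500 intr=29.3900 cont=32.2784 V=32.2784[hold]; j=3 S=130.9289 intr=0.0000 cont=12.5669 V=12.5669[hold]; j=4 S=196.0248 intr=0.0000 cont=2.9714 V=2.9714[hold]  S*(4)=58.4096
k=3: j=0 S=47.7360 intr=69.1040 cont=67.0597 V=69.1040[EX]; j=1 S=71.4697 intr=45.3703 cont=44.7266 V=45.3703[EX]; j=2 S=107.0034 intr=9.8366 cont=22.1553 V=22.1553[hold]; j=3 S=160.2039 intr=0.0000 cont=7.6940 V=7.6940[hold]  S*(3)=71.4697
k=2: j=0 S=58.4096 intr=58.4304 cont=56.3861 V=58.4304[EX]; j=1 S=87.4500 intr=29.3900 cont=33.3192 V=33.3192[hold]; j=2 S=130.9289 intr=0.0000 cont=14.7552 V=14.7552[hold]  S*(2)=58.4096
k=1: j=0 S=71.4697 intr=45.3703 cont=45.2313 V=45.3703[EX]; j=1 S=107.0034 intr=9.8366 cont=23.7343 V=23.7343[hold]  S*(1)=71.4697
k=0: j=0 S=87.4500 intr=29.3900 cont=34.0849 V=34.0849[hold]  S*(0)=-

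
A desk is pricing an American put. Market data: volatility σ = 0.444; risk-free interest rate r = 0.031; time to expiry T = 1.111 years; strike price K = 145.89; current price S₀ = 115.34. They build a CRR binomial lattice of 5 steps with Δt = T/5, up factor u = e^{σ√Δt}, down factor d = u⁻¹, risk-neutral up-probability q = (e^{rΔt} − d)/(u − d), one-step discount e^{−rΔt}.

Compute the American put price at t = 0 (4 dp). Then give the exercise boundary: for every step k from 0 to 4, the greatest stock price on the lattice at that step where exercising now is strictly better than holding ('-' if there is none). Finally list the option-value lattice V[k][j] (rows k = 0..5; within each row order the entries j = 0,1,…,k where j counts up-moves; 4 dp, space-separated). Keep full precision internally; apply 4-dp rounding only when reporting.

price = 39.4033
boundary = - - 75.8910 93.5589 115.3400
tree:
39.4033
53.7301 23.4572
69.9990 35.7562 9.6138
84.3305 52.3311 17.1617 1.0469
95.9555 69.9990 30.5500 1.9676 0.0000
105.3853 84.3305 52.3311 3.6981 0.0000 0.0000

Δt=0.22220  u=1.23281  d=0.81116  q=0.46426  discount=0.99314
step 5 (expiry): payoffs max(K−S,0) = 105.3853 84.3305 52.3311 3.6981 0.0000 0.0000
step 4: (k=4,j=0): S=49.9345, (K−S)⁺=95.9555, hold=94.9541 ⇒ V=95.9555 exercise | (k=4,j=1): S=75.8910, (K−S)⁺=69.9990, hold=68.9975 ⇒ V=69.9990 exercise | (k=4,j=2): S=115.3400, (K−S)⁺=30.5500, hold=29.5485 ⇒ V=30.5500 exercise | (k=4,j=3): S=175.2951, (K−S)⁺=0.0000, hold=1.9676 ⇒ V=1.9676 continue | (k=4,j=4): S=266.4154, (K−S)⁺=0.0000, hold=0.0000 ⇒ V=0.0000 continue  boundary S*=115.3400
step 3: (k=3,j=0): S=61.5595, (K−S)⁺=84.3305, hold=83.3290 ⇒ V=84.3305 exercise | (k=3,j=1): S=93.5589, (K−S)⁺=52.3311, hold=51.3296 ⇒ V=52.3311 exercise | (k=3,j=2): S=142.1919, (K−S)⁺=3.6981, hold=17.1617 ⇒ V=17.1617 continue | (k=3,j=3): S=216.1049, (K−S)⁺=0.0000, hold=1.0469 ⇒ V=1.0469 continue  boundary S*=93.5589
step 2: (k=2,j=0): S=75.8910, (K−S)⁺=69.9990, hold=68.9975 ⇒ V=69.9990 exercise | (k=2,j=1): S=115.3400, (K−S)⁺=30.5500, hold=35.7562 ⇒ V=35.7562 continue | (k=2,j=2): S=175.2951, (K−S)⁺=0.0000, hold=9.6138 ⇒ V=9.6138 continue  boundary S*=75.8910
step 1: (k=1,j=0): S=93.5589, (K−S)⁺=52.3311, hold=53.7301 ⇒ V=53.7301 continue | (k=1,j=1): S=142.1919, (K−S)⁺=3.6981, hold=23.4572 ⇒ V=23.4572 continue  boundary S*=-
step 0: (k=0,j=0): S=115.3400, (K−S)⁺=30.5500, hold=39.4033 ⇒ V=39.4033 continue  boundary S*=-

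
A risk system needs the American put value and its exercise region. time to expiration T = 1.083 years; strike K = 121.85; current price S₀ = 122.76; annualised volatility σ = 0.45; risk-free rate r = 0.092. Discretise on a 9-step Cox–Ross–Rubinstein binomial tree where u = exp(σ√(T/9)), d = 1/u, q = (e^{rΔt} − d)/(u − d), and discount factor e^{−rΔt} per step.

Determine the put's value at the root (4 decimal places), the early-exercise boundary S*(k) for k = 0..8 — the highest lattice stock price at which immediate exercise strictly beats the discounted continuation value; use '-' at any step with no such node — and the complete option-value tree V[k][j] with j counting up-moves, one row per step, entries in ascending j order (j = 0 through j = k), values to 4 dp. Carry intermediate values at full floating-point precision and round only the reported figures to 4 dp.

Δt=0.12033, u=1.16894, d=0.85547, q=0.49657, disc=e^(-rΔt)=0.98899
k=9 terminal: V=max(K-S,0) → 91.7260 80.6876 65.6045 44.9944 16.8322 0.0000 0.0000 0.0000 0.0000 0.0000
k=8: j=0 S=35.2133 intr=86.6367 cont=85.2952 V=86.6367[EX]; j=1 S=48.1165 intr=73.7335 cont=72.3920 V=73.7335[EX]; j=2 S=65.7479 intr=56.1021 cont=54.7606 V=56.1021[EX]; j=3 S=89.8399 intr=32.0101 cont=30.6686 V=32.0101[EX]; j=4 S=122.7600 intr=0.0000 cont=8.3806 V=8.3806[hold]; j=5 S=167.7430 intr=0.0000 cont=0.0000 V=0.0000[hold]; j=6 S=229.2092 intr=0.0000 cont=0.0000 V=0.0000[hold]; j=7 S=313.1984 intr=0.0000 cont=0.0000 V=0.0000[hold]; j=8 S=427.9638 intr=0.0000 cont=0.0000 V=0.0000[hold]  S*(8)=89.8399
k=7: j=0 S=41.1624 intr=80.6876 cont=79.3461 V=80.6876[EX]; j=1 S=56.2455 intr=65.6045 cont=64.2629 V=65.6045[EX]; j=2 S=76.8556 intr=44.9944 cont=43.6529 V=44.9944[EX]; j=3 S=105.0178 intr=16.8322 cont=20.0532 V=20.0532[hold]; j=4 S=143.4996 intr=0.0000 cont=4.1726 V=4.1726[hold]; j=5 S=196.0822 intr=0.0000 cont=0.0000 V=0.0000[hold]; j=6 S=267.9327 intr=0.0000 cont=0.0000 V=0.0000[hold]; j=7 S=366.1114 intr=0.0000 cont=0.0000 V=0.0000[hold]  S*(7)=76.8556
k=6: j=0 S=48.1165 intr=73.7335 cont=72.3920 V=73.7335[EX]; j=1 S=65.7479 intr=56.1021 cont=54.7606 V=56.1021[EX]; j=2 S=89.8399 intr=32.0101 cont=32.2504 V=32.2504[hold]; j=3 S=122.7600 intr=0.0000 cont=12.0335 V=12.0335[hold]; j=4 S=167.7430 intr=0.0000 cont=2.0775 V=2.0775[hold]; j=5 S=229.2092 intr=0.0000 cont=0.0000 V=0.0000[hold]; j=6 S=313.1984 intr=0.0000 cont=0.0000 V=0.0000[hold]  S*(6)=65.7479
k=5: j=0 S=56.2455 intr=65.6045 cont=64.2629 V=65.6045[EX]; j=1 S=76.8556 intr=44.9944 cont=43.7709 V=44.9944[EX]; j=2 S=105.0178 intr=16.8322 cont=21.9668 V=21.9668[hold]; j=3 S=143.4996 intr=0.0000 cont=7.0116 V=7.0116[hold]; j=4 S=196.0822 intr=0.0000 cont=1.0344 V=1.0344[hold]; j=5 S=267.9327 intr=0.0000 cont=0.0000 V=0.0000[hold]  S*(5)=76.8556
k=4: j=0 S=65.7479 intr=56.1021 cont=54.7606 V=56.1021[EX]; j=1 S=89.8399 intr=32.0101 cont=33.1902 V=33.1902[hold]; j=2 S=122.7600 intr=0.0000 cont=14.3805 V=14.3805[hold]; j=3 S=167.7430 intr=0.0000 cont=3.9990 V=3.9990[hold]; j=4 S=229.2092 intr=0.0000 cont=0.5150 V=0.5150[hold]  S*(4)=65.7479
k=3: j=0 S=76.8556 intr=44.9944 cont=44.2324 V=44.9944[EX]; j=1 S=105.0178 intr=16.8322 cont=23.5874 V=23.5874[hold]; j=2 S=143.4996 intr=0.0000 cont=9.1238 V=9.1238[hold]; j=3 S=196.0822 intr=0.0000 cont=2.2440 V=2.2440[hold]  S*(3)=76.8556
k=2: j=0 S=89.8399 intr=32.0101 cont=33.9860 V=33.9860[hold]; j=1 S=122.7600 intr=0.0000 cont=16.2246 V=16.2246[hold]; j=2 S=167.7430 intr=0.0000 cont=5.6447 V=5.6447[hold]  S*(2)=-
k=1: j=0 S=105.0178 intr=16.8322 cont=24.8893 V=24.8893[hold]; j=1 S=143.4996 intr=0.0000 cont=10.8502 V=10.8502[hold]  S*(1)=-
k=0: j=0 S=122.7600 intr=0.0000 cont=17.7207 V=17.7207[hold]  S*(0)=-

price = 17.7207
boundary = - - - 76.8556 65.7479 76.8556 65.7479 76.8556 89.8399
tree:
17.7207
24.8893 10.8502
33.9860 16.2246 5.6447
44.9944 23.5874 9.1238 2.2440
56.1021 33.1902 14.3805 3.9990 0.5150
65.6045 44.9944 21.9668 7.0116 1.0344 0.0000
73.7335 56.1021 32.2504 12.0335 2.0775 0.0000 0.0000
80.6876 65.6045 44.9944 20.0532 4.1726 0.0000 0.0000 0.0000
86.6367 73.7335 56.1021 32.0101 8.3806 0.0000 0.0000 0.0000 0.0000
91.7260 80.6876 65.6045 44.9944 16.8322 0.0000 0.0000 0.0000 0.0000 0.0000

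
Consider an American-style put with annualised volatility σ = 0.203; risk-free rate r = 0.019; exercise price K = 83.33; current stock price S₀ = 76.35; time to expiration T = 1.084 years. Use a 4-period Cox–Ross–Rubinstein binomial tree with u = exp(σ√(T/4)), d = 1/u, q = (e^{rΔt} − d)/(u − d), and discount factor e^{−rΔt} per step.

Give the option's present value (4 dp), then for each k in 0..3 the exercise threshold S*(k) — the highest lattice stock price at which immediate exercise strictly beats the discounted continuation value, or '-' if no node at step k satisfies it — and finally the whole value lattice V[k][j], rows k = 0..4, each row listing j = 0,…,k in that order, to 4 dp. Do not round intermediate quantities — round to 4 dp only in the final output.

Δt=0.27100, u=1.11146, d=0.89972, q=0.49798, disc=e^(-rΔt)=0.99486
k=4 terminal: V=max(K-S,0) → 33.3001 21.5256 6.9800 0.0000 0.0000
k=3: j=0 S=55.6063 intr=27.7237 cont=27.2957 V=27.7237[EX]; j=1 S=68.6933 intr=14.6367 cont=14.2088 V=14.6367[EX]; j=2 S=84.8602 intr=0.0000 cont=3.4861 V=3.4861[hold]; j=3 S=104.8320 intr=0.0000 cont=0.0000 V=0.0000[hold]  S*(3)=68.6933
k=2: j=0 S=61.8044 intr=21.5256 cont=21.0977 V=21.5256[EX]; j=1 S=76.3500 intr=6.9800 cont=9.0372 V=9.0372[hold]; j=2 S=94.3190 intr=0.0000 cont=1.7411 V=1.7411[hold]  S*(2)=61.8044
k=1: j=0 S=68.6933 intr=14.6367 cont=15.2280 V=15.2280[hold]; j=1 S=84.8602 intr=0.0000 cont=5.3761 V=5.3761[hold]  S*(1)=-
k=0: j=0 S=76.3500 intr=6.9800 cont=10.2689 V=10.2689[hold]  S*(0)=-

price = 10.2689
boundary = - - 61.8044 68.6933
tree:
10.2689
15.2280 5.3761
21.5256 9.0372 1.7411
27.7237 14.6367 3.4861 0.0000
33.3001 21.5256 6.9800 0.0000 0.0000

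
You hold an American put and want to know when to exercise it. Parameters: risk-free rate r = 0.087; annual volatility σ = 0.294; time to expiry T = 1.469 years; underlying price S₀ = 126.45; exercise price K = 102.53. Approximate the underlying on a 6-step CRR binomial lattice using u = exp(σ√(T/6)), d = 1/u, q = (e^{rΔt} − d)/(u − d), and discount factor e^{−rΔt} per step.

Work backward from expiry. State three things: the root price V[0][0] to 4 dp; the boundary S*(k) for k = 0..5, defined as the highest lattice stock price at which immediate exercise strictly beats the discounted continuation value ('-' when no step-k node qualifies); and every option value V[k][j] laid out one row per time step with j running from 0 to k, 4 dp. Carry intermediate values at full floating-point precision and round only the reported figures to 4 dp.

params: Δt=0.24483 u=1.15659 d=0.86461 q=0.53743 e^(-rΔt)=0.97892
t_6 payoffs: 49.7037 31.8647 8.0016 0.0000 0.0000 0.0000 0.0000
t_5: node(5,0) S=61.0982 payoff=41.4318 vs cont=39.2710 → 41.4318 [stop]  node(5,1) S=81.7305 payoff=20.7995 vs cont=18.6386 → 20.7995 [stop]  node(5,2) S=109.3303 payoff=0.0000 vs cont=3.6233 → 3.6233 [wait]  node(5,3) S=146.2504 payoff=0.0000 vs cont=0.0000 → 0.0000 [wait]  node(5,4) S=195.6380 payoff=0.0000 vs cont=0.0000 → 0.0000 [wait]  node(5,5) S=261.7035 payoff=0.0000 vs cont=0.0000 → 0.0000 [wait]  ⇒ S*(5)=81.7305
t_4: node(4,0) S=70.6653 payoff=31.8647 vs cont=29.7039 → 31.8647 [stop]  node(4,1) S=94.5284 payoff=8.0016 vs cont=11.3246 → 11.3246 [wait]  node(4,2) S=126.4500 payoff=0.0000 vs cont=1.6407 → 1.6407 [wait]  node(4,3) S=169.1512 payoff=0.0000 vs cont=0.0000 → 0.0000 [wait]  node(4,4) S=226.2723 payoff=0.0000 vs cont=0.0000 → 0.0000 [wait]  ⇒ S*(4)=70.6653
t_3: node(3,0) S=81.7305 payoff=20.7995 vs cont=20.3869 → 20.7995 [stop]  node(3,1) S=109.3303 payoff=0.0000 vs cont=5.9912 → 5.9912 [wait]  node(3,2) S=146.2504 payoff=0.0000 vs cont=0.7429 → 0.7429 [wait]  node(3,3) S=195.6380 payoff=0.0000 vs cont=0.0000 → 0.0000 [wait]  ⇒ S*(3)=81.7305
t_2: node(2,0) S=94.5284 payoff=8.0016 vs cont=12.5704 → 12.5704 [wait]  node(2,1) S=126.4500 payoff=0.0000 vs cont=3.1038 → 3.1038 [wait]  node(2,2) S=169.1512 payoff=0.0000 vs cont=0.3364 → 0.3364 [wait]  ⇒ S*(2)=-
t_1: node(1,0) S=109.3303 payoff=0.0000 vs cont=7.3250 → 7.3250 [wait]  node(1,1) S=146.2504 payoff=0.0000 vs cont=1.5824 → 1.5824 [wait]  ⇒ S*(1)=-
t_0: node(0,0) S=126.4500 payoff=0.0000 vs cont=4.1494 → 4.1494 [wait]  ⇒ S*(0)=-

price = 4.1494
boundary = - - - 81.7305 70.6653 81.7305
tree:
4.1494
7.3250 1.5824
12.5704 3.1038 0.3364
20.7995 5.9912 0.7429 0.0000
31.8647 11.3246 1.6407 0.0000 0.0000
41.4318 20.7995 3.6233 0.0000 0.0000 0.0000
49.7037 31.8647 8.0016 0.0000 0.0000 0.0000 0.0000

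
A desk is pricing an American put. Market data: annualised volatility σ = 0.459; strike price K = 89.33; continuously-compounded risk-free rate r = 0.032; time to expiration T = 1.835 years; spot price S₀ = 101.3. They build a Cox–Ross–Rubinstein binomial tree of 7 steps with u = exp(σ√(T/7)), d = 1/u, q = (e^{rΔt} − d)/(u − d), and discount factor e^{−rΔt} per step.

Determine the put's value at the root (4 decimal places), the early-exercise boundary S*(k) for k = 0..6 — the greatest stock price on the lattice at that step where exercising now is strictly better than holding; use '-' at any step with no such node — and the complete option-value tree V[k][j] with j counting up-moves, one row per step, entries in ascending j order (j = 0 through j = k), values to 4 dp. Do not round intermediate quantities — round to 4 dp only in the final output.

Δt=0.26214, u=1.26492, d=0.79056, q=0.45928, disc=e^(-rΔt)=0.99165
k=7 terminal: V=max(K-S,0) → 69.7789 58.0478 39.2779 9.2458 0.0000 0.0000 0.0000 0.0000
k=6: j=0 S=24.7306 intr=64.5994 cont=63.8532 V=64.5994[EX]; j=1 S=39.5694 intr=49.7606 cont=49.0144 V=49.7606[EX]; j=2 S=63.3118 intr=26.0182 cont=25.2720 V=26.0182[EX]; j=3 S=101.3000 intr=0.0000 cont=4.9577 V=4.9577[hold]; j=4 S=162.0818 intr=0.0000 cont=0.0000 V=0.0000[hold]; j=5 S=259.3339 intr=0.0000 cont=0.0000 V=0.0000[hold]; j=6 S=414.9389 intr=0.0000 cont=0.0000 V=0.0000[hold]  S*(6)=63.3118
k=5: j=0 S=31.2822 intr=58.0478 cont=57.3016 V=58.0478[EX]; j=1 S=50.0521 intr=39.2779 cont=38.5317 V=39.2779[EX]; j=2 S=80.0842 intr=9.2458 cont=16.2091 V=16.2091[hold]; j=3 S=128.1362 intr=0.0000 cont=2.6583 V=2.6583[hold]; j=4 S=205.0203 intr=0.0000 cont=0.0000 V=0.0000[hold]; j=5 S=328.0362 intr=0.0000 cont=0.0000 V=0.0000[hold]  S*(5)=50.0521
k=4: j=0 S=39.5694 intr=49.7606 cont=49.0144 V=49.7606[EX]; j=1 S=63.3118 intr=26.0182 cont=28.4434 V=28.4434[hold]; j=2 S=101.3000 intr=0.0000 cont=9.9021 V=9.9021[hold]; j=3 S=162.0818 intr=0.0000 cont=1.4254 V=1.4254[hold]; j=4 S=259.3339 intr=0.0000 cont=0.0000 V=0.0000[hold]  S*(4)=39.5694
k=3: j=0 S=50.0521 intr=39.2779 cont=39.6362 V=39.6362[hold]; j=1 S=80.0842 intr=9.2458 cont=19.7614 V=19.7614[hold]; j=2 S=128.1362 intr=0.0000 cont=5.9588 V=5.9588[hold]; j=3 S=205.0203 intr=0.0000 cont=0.7643 V=0.7643[hold]  S*(3)=-
k=2: j=0 S=63.3118 intr=26.0182 cont=30.2533 V=30.2533[hold]; j=1 S=101.3000 intr=0.0000 cont=13.3101 V=13.3101[hold]; j=2 S=162.0818 intr=0.0000 cont=3.5432 V=3.5432[hold]  S*(2)=-
k=1: j=0 S=80.0842 intr=9.2458 cont=22.2840 V=22.2840[hold]; j=1 S=128.1362 intr=0.0000 cont=8.7507 V=8.7507[hold]  S*(1)=-
k=0: j=0 S=101.3000 intr=0.0000 cont=15.9342 V=15.9342[hold]  S*(0)=-

price = 15.9342
boundary = - - - - 39.5694 50.0521 63.3118
tree:
15.9342
22.2840 8.7507
30.2533 13.3101 3.5432
39.6362 19.7614 5.9588 0.7643
49.7606 28.4434 9.9021 1.4254 0.0000
58.0478 39.2779 16.2091 2.6583 0.0000 0.0000
64.5994 49.7606 26.0182 4.9577 0.0000 0.0000 0.0000
69.7789 58.0478 39.2779 9.2458 0.0000 0.0000 0.0000 0.0000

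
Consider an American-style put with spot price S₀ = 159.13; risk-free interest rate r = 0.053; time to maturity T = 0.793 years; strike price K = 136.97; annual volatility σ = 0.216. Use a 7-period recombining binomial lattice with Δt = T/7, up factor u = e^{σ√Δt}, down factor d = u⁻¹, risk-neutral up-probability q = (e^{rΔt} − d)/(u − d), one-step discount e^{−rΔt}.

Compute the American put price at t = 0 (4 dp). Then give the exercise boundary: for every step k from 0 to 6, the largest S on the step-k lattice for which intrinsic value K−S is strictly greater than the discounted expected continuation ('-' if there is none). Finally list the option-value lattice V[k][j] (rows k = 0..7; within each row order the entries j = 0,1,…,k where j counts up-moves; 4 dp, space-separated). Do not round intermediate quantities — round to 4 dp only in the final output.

price = 2.6239
boundary = - - - - - 110.6327 118.9754
tree:
2.6239
4.4486 0.9913
7.3511 1.8548 0.2157
11.7643 3.4141 0.4552 0.0000
18.0741 6.1498 0.9605 0.0000 0.0000
26.3373 10.7522 2.0266 0.0000 0.0000 0.0000
34.0950 17.9946 4.2762 0.0000 0.0000 0.0000 0.0000
41.3087 26.3373 9.0228 0.0000 0.0000 0.0000 0.0000 0.0000

Δt=0.11329  u=1.07541  d=0.92988  q=0.52321  discount=0.99401
step 7 (expiry): payoffs max(K−S,0) = 41.3087 26.3373 9.0228 0.0000 0.0000 0.0000 0.0000 0.0000
step 6: (k=6,j=0): S=102.8750, (K−S)⁺=34.0950, hold=33.2751 ⇒ V=34.0950 exercise | (k=6,j=1): S=118.9754, (K−S)⁺=17.9946, hold=17.1747 ⇒ V=17.9946 exercise | (k=6,j=2): S=137.5956, (K−S)⁺=0.0000, hold=4.2762 ⇒ V=4.2762 continue | (k=6,j=3): S=159.1300, (K−S)⁺=0.0000, hold=0.0000 ⇒ V=0.0000 continue | (k=6,j=4): S=184.0346, (K−S)⁺=0.0000, hold=0.0000 ⇒ V=0.0000 continue | (k=6,j=5): S=212.8369, (K−S)⁺=0.0000, hold=0.0000 ⇒ V=0.0000 continue | (k=6,j=6): S=246.1469, (K−S)⁺=0.0000, hold=0.0000 ⇒ V=0.0000 continue  boundary S*=118.9754
step 5: (k=5,j=0): S=110.6327, (K−S)⁺=26.3373, hold=25.5174 ⇒ V=26.3373 exercise | (k=5,j=1): S=127.9472, (K−S)⁺=9.0228, hold=10.7522 ⇒ V=10.7522 continue | (k=5,j=2): S=147.9716, (K−S)⁺=0.0000, hold=2.0266 ⇒ V=2.0266 continue | (k=5,j=3): S=171.1299, (K−S)⁺=0.0000, hold=0.0000 ⇒ V=0.0000 continue | (k=5,j=4): S=197.9125, (K−S)⁺=0.0000, hold=0.0000 ⇒ V=0.0000 continue | (k=5,j=5): S=228.8867, (K−S)⁺=0.0000, hold=0.0000 ⇒ V=0.0000 continue  boundary S*=110.6327
step 4: (k=4,j=0): S=118.9754, (K−S)⁺=17.9946, hold=18.0741 ⇒ V=18.0741 continue | (k=4,j=1): S=137.5956, (K−S)⁺=0.0000, hold=6.1498 ⇒ V=6.1498 continue | (k=4,j=2): S=159.1300, (K−S)⁺=0.0000, hold=0.9605 ⇒ V=0.9605 continue | (k=4,j=3): S=184.0346, (K−S)⁺=0.0000, hold=0.0000 ⇒ V=0.0000 continue | (k=4,j=4): S=212.8369, (K−S)⁺=0.0000, hold=0.0000 ⇒ V=0.0000 continue  boundary S*=-
step 3: (k=3,j=0): S=127.9472, (K−S)⁺=9.0228, hold=11.7643 ⇒ V=11.7643 continue | (k=3,j=1): S=147.9716, (K−S)⁺=0.0000, hold=3.4141 ⇒ V=3.4141 continue | (k=3,j=2): S=171.1299, (K−S)⁺=0.0000, hold=0.4552 ⇒ V=0.4552 continue | (k=3,j=3): S=197.9125, (K−S)⁺=0.0000, hold=0.0000 ⇒ V=0.0000 continue  boundary S*=-
step 2: (k=2,j=0): S=137.5956, (K−S)⁺=0.0000, hold=7.3511 ⇒ V=7.3511 continue | (k=2,j=1): S=159.1300, (K−S)⁺=0.0000, hold=1.8548 ⇒ V=1.8548 continue | (k=2,j=2): S=184.0346, (K−S)⁺=0.0000, hold=0.2157 ⇒ V=0.2157 continue  boundary S*=-
step 1: (k=1,j=0): S=147.9716, (K−S)⁺=0.0000, hold=4.4486 ⇒ V=4.4486 continue | (k=1,j=1): S=171.1299, (K−S)⁺=0.0000, hold=0.9913 ⇒ V=0.9913 continue  boundary S*=-
step 0: (k=0,j=0): S=159.1300, (K−S)⁺=0.0000, hold=2.6239 ⇒ V=2.6239 continue  boundary S*=-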